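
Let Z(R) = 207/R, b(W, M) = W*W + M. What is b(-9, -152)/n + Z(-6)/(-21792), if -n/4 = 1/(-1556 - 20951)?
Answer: -5803925081/14528 ≈ -3.9950e+5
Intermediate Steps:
b(W, M) = M + W**2 (b(W, M) = W**2 + M = M + W**2)
n = 4/22507 (n = -4/(-1556 - 20951) = -4/(-22507) = -4*(-1/22507) = 4/22507 ≈ 0.00017772)
b(-9, -152)/n + Z(-6)/(-21792) = (-152 + (-9)**2)/(4/22507) + (207/(-6))/(-21792) = (-152 + 81)*(22507/4) + (207*(-1/6))*(-1/21792) = -71*22507/4 - 69/2*(-1/21792) = -1597997/4 + 23/14528 = -5803925081/14528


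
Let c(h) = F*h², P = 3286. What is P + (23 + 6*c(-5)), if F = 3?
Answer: 3759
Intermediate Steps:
c(h) = 3*h²
P + (23 + 6*c(-5)) = 3286 + (23 + 6*(3*(-5)²)) = 3286 + (23 + 6*(3*25)) = 3286 + (23 + 6*75) = 3286 + (23 + 450) = 3286 + 473 = 3759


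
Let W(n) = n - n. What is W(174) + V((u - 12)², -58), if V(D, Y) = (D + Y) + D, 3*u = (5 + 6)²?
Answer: 13928/9 ≈ 1547.6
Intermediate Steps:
W(n) = 0
u = 121/3 (u = (5 + 6)²/3 = (⅓)*11² = (⅓)*121 = 121/3 ≈ 40.333)
V(D, Y) = Y + 2*D
W(174) + V((u - 12)², -58) = 0 + (-58 + 2*(121/3 - 12)²) = 0 + (-58 + 2*(85/3)²) = 0 + (-58 + 2*(7225/9)) = 0 + (-58 + 14450/9) = 0 + 13928/9 = 13928/9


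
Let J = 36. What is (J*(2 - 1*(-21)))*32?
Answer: 26496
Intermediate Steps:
(J*(2 - 1*(-21)))*32 = (36*(2 - 1*(-21)))*32 = (36*(2 + 21))*32 = (36*23)*32 = 828*32 = 26496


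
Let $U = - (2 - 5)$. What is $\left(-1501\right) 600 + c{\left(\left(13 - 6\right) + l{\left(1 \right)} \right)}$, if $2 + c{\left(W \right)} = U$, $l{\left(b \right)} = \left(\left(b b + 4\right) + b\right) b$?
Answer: $-900599$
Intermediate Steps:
$l{\left(b \right)} = b \left(4 + b + b^{2}\right)$ ($l{\left(b \right)} = \left(\left(b^{2} + 4\right) + b\right) b = \left(\left(4 + b^{2}\right) + b\right) b = \left(4 + b + b^{2}\right) b = b \left(4 + b + b^{2}\right)$)
$U = 3$ ($U = \left(-1\right) \left(-3\right) = 3$)
$c{\left(W \right)} = 1$ ($c{\left(W \right)} = -2 + 3 = 1$)
$\left(-1501\right) 600 + c{\left(\left(13 - 6\right) + l{\left(1 \right)} \right)} = \left(-1501\right) 600 + 1 = -900600 + 1 = -900599$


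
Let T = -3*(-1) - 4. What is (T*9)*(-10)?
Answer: 90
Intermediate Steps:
T = -1 (T = 3 - 4 = -1)
(T*9)*(-10) = -1*9*(-10) = -9*(-10) = 90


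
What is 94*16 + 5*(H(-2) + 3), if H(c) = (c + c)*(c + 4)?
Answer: 1479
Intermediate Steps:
H(c) = 2*c*(4 + c) (H(c) = (2*c)*(4 + c) = 2*c*(4 + c))
94*16 + 5*(H(-2) + 3) = 94*16 + 5*(2*(-2)*(4 - 2) + 3) = 1504 + 5*(2*(-2)*2 + 3) = 1504 + 5*(-8 + 3) = 1504 + 5*(-5) = 1504 - 25 = 1479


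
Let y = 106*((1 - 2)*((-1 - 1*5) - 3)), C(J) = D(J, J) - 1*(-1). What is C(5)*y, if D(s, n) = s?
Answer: 5724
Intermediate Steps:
C(J) = 1 + J (C(J) = J - 1*(-1) = J + 1 = 1 + J)
y = 954 (y = 106*(-((-1 - 5) - 3)) = 106*(-(-6 - 3)) = 106*(-1*(-9)) = 106*9 = 954)
C(5)*y = (1 + 5)*954 = 6*954 = 5724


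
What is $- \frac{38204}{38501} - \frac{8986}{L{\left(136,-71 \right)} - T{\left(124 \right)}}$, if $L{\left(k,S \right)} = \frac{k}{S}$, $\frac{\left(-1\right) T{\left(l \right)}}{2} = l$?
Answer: $- \frac{12615684647}{336344736} \approx -37.508$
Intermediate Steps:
$T{\left(l \right)} = - 2 l$
$- \frac{38204}{38501} - \frac{8986}{L{\left(136,-71 \right)} - T{\left(124 \right)}} = - \frac{38204}{38501} - \frac{8986}{\frac{136}{-71} - \left(-2\right) 124} = \left(-38204\right) \frac{1}{38501} - \frac{8986}{136 \left(- \frac{1}{71}\right) - -248} = - \frac{38204}{38501} - \frac{8986}{- \frac{136}{71} + 248} = - \frac{38204}{38501} - \frac{8986}{\frac{17472}{71}} = - \frac{38204}{38501} - \frac{319003}{8736} = - \frac{12615684647}{336344736}$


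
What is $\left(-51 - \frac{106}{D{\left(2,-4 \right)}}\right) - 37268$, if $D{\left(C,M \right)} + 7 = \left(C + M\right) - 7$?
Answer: $- \frac{298499}{8} \approx -37312.0$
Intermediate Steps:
$D{\left(C,M \right)} = -14 + C + M$ ($D{\left(C,M \right)} = -7 - \left(7 - C - M\right) = -7 + \left(-7 + C + M\right) = -14 + C + M$)
$\left(-51 - \frac{106}{D{\left(2,-4 \right)}}\right) - 37268 = \left(-51 - \frac{106}{-14 + 2 - 4}\right) - 37268 = \left(-51 - \frac{106}{-16}\right) - 37268 = \left(-51 - - \frac{53}{8}\right) - 37268 = \left(-51 + \frac{53}{8}\right) - 37268 = - \frac{355}{8} - 37268 = - \frac{298499}{8}$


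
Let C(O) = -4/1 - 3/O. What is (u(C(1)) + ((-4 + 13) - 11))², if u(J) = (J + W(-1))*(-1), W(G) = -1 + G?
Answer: 49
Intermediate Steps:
C(O) = -4 - 3/O (C(O) = -4*1 - 3/O = -4 - 3/O)
u(J) = 2 - J (u(J) = (J + (-1 - 1))*(-1) = (J - 2)*(-1) = (-2 + J)*(-1) = 2 - J)
(u(C(1)) + ((-4 + 13) - 11))² = ((2 - (-4 - 3/1)) + ((-4 + 13) - 11))² = ((2 - (-4 - 3*1)) + (9 - 11))² = ((2 - (-4 - 3)) - 2)² = ((2 - 1*(-7)) - 2)² = ((2 + 7) - 2)² = (9 - 2)² = 7² = 49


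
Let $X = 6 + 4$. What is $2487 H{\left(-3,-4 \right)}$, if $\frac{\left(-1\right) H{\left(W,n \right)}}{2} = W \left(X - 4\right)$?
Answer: $89532$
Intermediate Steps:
$X = 10$
$H{\left(W,n \right)} = - 12 W$ ($H{\left(W,n \right)} = - 2 W \left(10 - 4\right) = - 2 W 6 = - 2 \cdot 6 W = - 12 W$)
$2487 H{\left(-3,-4 \right)} = 2487 \left(\left(-12\right) \left(-3\right)\right) = 2487 \cdot 36 = 89532$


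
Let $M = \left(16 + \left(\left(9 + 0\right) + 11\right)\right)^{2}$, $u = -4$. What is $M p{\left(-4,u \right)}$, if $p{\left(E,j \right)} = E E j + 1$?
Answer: $-81648$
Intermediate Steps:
$p{\left(E,j \right)} = 1 + j E^{2}$ ($p{\left(E,j \right)} = E^{2} j + 1 = j E^{2} + 1 = 1 + j E^{2}$)
$M = 1296$ ($M = \left(16 + \left(9 + 11\right)\right)^{2} = \left(16 + 20\right)^{2} = 36^{2} = 1296$)
$M p{\left(-4,u \right)} = 1296 \left(1 - 4 \left(-4\right)^{2}\right) = 1296 \left(1 - 64\right) = 1296 \left(-63\right) = -81648$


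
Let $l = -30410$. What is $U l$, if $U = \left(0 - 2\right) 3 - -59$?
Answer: $-1611730$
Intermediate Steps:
$U = 53$ ($U = \left(-2\right) 3 + 59 = -6 + 59 = 53$)
$U l = 53 \left(-30410\right) = -1611730$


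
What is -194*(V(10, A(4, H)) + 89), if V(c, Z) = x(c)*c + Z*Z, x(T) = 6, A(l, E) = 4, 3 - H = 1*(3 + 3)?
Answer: -32010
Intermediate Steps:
H = -3 (H = 3 - (3 + 3) = 3 - 6 = -3)
V(c, Z) = Z**2 + 6*c (V(c, Z) = 6*c + Z*Z = 6*c + Z**2 = Z**2 + 6*c)
-194*(V(10, A(4, H)) + 89) = -194*((4**2 + 6*10) + 89) = -194*((16 + 60) + 89) = -194*(76 + 89) = -194*165 = -32010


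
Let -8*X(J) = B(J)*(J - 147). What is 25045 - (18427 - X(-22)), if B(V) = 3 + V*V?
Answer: 135247/8 ≈ 16906.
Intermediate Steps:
B(V) = 3 + V**2
X(J) = -(-147 + J)*(3 + J**2)/8 (X(J) = -(3 + J**2)*(J - 147)/8 = -(3 + J**2)*(-147 + J)/8 = -(-147 + J)*(3 + J**2)/8)
25045 - (18427 - X(-22)) = 25045 - (18427 - (-1)*(-147 - 22)*(3 + (-22)**2)/8) = 25045 - (18427 - (-1)*(-169)*(3 + 484)/8) = 25045 - (18427 - (-1)*(-169)*487/8) = 25045 - (18427 - 1*82303/8) = 25045 - (18427 - 82303/8) = 25045 - 1*65113/8 = 25045 - 65113/8 = 135247/8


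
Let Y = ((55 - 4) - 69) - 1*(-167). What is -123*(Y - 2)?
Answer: -18081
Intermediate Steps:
Y = 149 (Y = (51 - 69) + 167 = -18 + 167 = 149)
-123*(Y - 2) = -123*(149 - 2) = -123*147 = -18081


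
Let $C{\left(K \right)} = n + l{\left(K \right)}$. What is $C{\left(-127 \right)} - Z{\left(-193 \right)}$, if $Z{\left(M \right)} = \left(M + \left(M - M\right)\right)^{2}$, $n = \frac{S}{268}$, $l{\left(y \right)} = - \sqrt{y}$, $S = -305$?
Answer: $- \frac{9983037}{268} - i \sqrt{127} \approx -37250.0 - 11.269 i$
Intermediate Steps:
$n = - \frac{305}{268} \approx -1.1381$
$C{\left(K \right)} = - \frac{305}{268} - \sqrt{K}$
$Z{\left(M \right)} = M^{2}$ ($Z{\left(M \right)} = \left(M + 0\right)^{2} = M^{2}$)
$C{\left(-127 \right)} - Z{\left(-193 \right)} = \left(- \frac{305}{268} - \sqrt{-127}\right) - \left(-193\right)^{2} = \left(- \frac{305}{268} - i \sqrt{127}\right) - 37249 = - \frac{9983037}{268} - i \sqrt{127}$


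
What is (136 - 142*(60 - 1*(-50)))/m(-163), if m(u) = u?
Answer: 15484/163 ≈ 94.994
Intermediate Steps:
(136 - 142*(60 - 1*(-50)))/m(-163) = (136 - 142*(60 - 1*(-50)))/(-163) = (136 - 142*(60 + 50))*(-1/163) = (136 - 142*110)*(-1/163) = (136 - 15620)*(-1/163) = -15484*(-1/163) = 15484/163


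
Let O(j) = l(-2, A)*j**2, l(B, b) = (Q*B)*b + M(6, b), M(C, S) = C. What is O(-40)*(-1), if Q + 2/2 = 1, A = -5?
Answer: -9600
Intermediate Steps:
Q = 0 (Q = -1 + 1 = 0)
l(B, b) = 6 (l(B, b) = (0*B)*b + 6 = 0*b + 6 = 0 + 6 = 6)
O(j) = 6*j**2
O(-40)*(-1) = (6*(-40)**2)*(-1) = (6*1600)*(-1) = 9600*(-1) = -9600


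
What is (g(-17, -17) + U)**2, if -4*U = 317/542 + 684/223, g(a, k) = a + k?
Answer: 284907223848025/233737439296 ≈ 1218.9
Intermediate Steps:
U = -441419/483464 (U = -(317/542 + 684/223)/4 = -1/4*441419/120866 = -441419/483464 ≈ -0.91303)
(g(-17, -17) + U)**2 = ((-17 - 17) - 441419/483464)**2 = (-34 - 441419/483464)**2 = (-16879195/483464)**2 = 284907223848025/233737439296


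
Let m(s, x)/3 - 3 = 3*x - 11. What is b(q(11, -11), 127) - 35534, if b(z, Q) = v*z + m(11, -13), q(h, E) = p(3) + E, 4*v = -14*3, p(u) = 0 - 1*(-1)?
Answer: -35570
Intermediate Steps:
p(u) = 1 (p(u) = 0 + 1 = 1)
m(s, x) = -24 + 9*x (m(s, x) = 9 + 3*(3*x - 11) = 9 + 3*(-11 + 3*x) = 9 + (-33 + 9*x) = -24 + 9*x)
v = -21/2 (v = (-14*3)/4 = (1/4)*(-42) = -21/2 ≈ -10.500)
q(h, E) = 1 + E
b(z, Q) = -141 - 21*z/2 (b(z, Q) = -21*z/2 + (-24 + 9*(-13)) = -21*z/2 + (-24 - 117) = -21*z/2 - 141 = -141 - 21*z/2)
b(q(11, -11), 127) - 35534 = (-141 - 21*(1 - 11)/2) - 35534 = (-141 - 21/2*(-10)) - 35534 = (-141 + 105) - 35534 = -36 - 35534 = -35570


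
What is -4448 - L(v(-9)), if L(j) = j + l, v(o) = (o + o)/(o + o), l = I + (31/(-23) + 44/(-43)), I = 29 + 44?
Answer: -4469913/989 ≈ -4519.6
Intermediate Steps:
I = 73
l = 69852/989 (l = 73 + (31/(-23) + 44/(-43)) = 73 + (31*(-1/23) + 44*(-1/43)) = 73 + (-31/23 - 44/43) = 73 - 2345/989 = 69852/989 ≈ 70.629)
v(o) = 1 (v(o) = (2*o)/((2*o)) = (2*o)*(1/(2*o)) = 1)
L(j) = 69852/989 + j (L(j) = j + 69852/989 = 69852/989 + j)
-4448 - L(v(-9)) = -4448 - (69852/989 + 1) = -4448 - 1*70841/989 = -4448 - 70841/989 = -4469913/989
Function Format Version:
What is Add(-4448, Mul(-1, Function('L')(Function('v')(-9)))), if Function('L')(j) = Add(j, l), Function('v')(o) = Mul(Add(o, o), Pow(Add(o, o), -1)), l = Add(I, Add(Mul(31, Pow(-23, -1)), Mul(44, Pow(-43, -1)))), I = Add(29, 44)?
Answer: Rational(-4469913, 989) ≈ -4519.6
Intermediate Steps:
I = 73
l = Rational(69852, 989) (l = Add(73, Add(Mul(31, Pow(-23, -1)), Mul(44, Pow(-43, -1)))) = Add(73, Add(Mul(31, Rational(-1, 23)), Mul(44, Rational(-1, 43)))) = Add(73, Add(Rational(-31, 23), Rational(-44, 43))) = Add(73, Rational(-2345, 989)) = Rational(69852, 989) ≈ 70.629)
Function('v')(o) = 1 (Function('v')(o) = Mul(Mul(2, o), Pow(Mul(2, o), -1)) = Mul(Mul(2, o), Mul(Rational(1, 2), Pow(o, -1))) = 1)
Function('L')(j) = Add(Rational(69852, 989), j) (Function('L')(j) = Add(j, Rational(69852, 989)) = Add(Rational(69852, 989), j))
Add(-4448, Mul(-1, Function('L')(Function('v')(-9)))) = Add(-4448, Mul(-1, Add(Rational(69852, 989), 1))) = Add(-4448, Mul(-1, Rational(70841, 989))) = Add(-4448, Rational(-70841, 989)) = Rational(-4469913, 989)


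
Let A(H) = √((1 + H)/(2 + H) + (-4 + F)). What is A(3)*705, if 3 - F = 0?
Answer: 141*I*√5 ≈ 315.29*I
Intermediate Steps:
F = 3 (F = 3 - 1*0 = 3 + 0 = 3)
A(H) = √(-1 + (1 + H)/(2 + H)) (A(H) = √((1 + H)/(2 + H) + (-4 + 3)) = √((1 + H)/(2 + H) - 1) = √(-1 + (1 + H)/(2 + H)))
A(3)*705 = √(-1/(2 + 3))*705 = √(-1/5)*705 = √(-1*⅕)*705 = √(-⅕)*705 = (I*√5/5)*705 = 141*I*√5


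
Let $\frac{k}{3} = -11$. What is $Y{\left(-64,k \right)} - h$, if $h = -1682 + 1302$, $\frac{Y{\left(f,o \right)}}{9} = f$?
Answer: $-196$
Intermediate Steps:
$k = -33$ ($k = 3 \left(-11\right) = -33$)
$Y{\left(f,o \right)} = 9 f$
$h = -380$
$Y{\left(-64,k \right)} - h = 9 \left(-64\right) - -380 = -576 + 380 = -196$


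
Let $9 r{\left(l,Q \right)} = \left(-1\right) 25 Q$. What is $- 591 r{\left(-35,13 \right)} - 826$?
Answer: $\frac{61547}{3} \approx 20516.0$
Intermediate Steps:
$r{\left(l,Q \right)} = - \frac{25 Q}{9}$ ($r{\left(l,Q \right)} = \frac{\left(-1\right) 25 Q}{9} = \frac{\left(-25\right) Q}{9} = - \frac{25 Q}{9}$)
$- 591 r{\left(-35,13 \right)} - 826 = - 591 \left(\left(- \frac{25}{9}\right) 13\right) - 826 = \left(-591\right) \left(- \frac{325}{9}\right) - 826 = \frac{64025}{3} - 826 = \frac{61547}{3}$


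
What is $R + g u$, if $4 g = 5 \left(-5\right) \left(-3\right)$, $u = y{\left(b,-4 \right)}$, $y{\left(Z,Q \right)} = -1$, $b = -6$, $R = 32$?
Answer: $\frac{53}{4} \approx 13.25$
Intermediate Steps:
$u = -1$
$g = \frac{75}{4}$ ($g = \frac{5 \left(-5\right) \left(-3\right)}{4} = \frac{\left(-25\right) \left(-3\right)}{4} = \frac{1}{4} \cdot 75 = \frac{75}{4} \approx 18.75$)
$R + g u = 32 + \frac{75}{4} \left(-1\right) = 32 - \frac{75}{4} = \frac{53}{4}$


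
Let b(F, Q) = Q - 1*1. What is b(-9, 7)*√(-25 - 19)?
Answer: 12*I*√11 ≈ 39.799*I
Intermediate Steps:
b(F, Q) = -1 + Q (b(F, Q) = Q - 1 = -1 + Q)
b(-9, 7)*√(-25 - 19) = (-1 + 7)*√(-25 - 19) = 6*√(-44) = 6*(2*I*√11) = 12*I*√11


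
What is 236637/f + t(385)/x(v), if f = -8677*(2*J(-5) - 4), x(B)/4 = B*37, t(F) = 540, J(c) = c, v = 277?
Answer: 2441692143/1245028022 ≈ 1.9612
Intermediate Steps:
x(B) = 148*B (x(B) = 4*(B*37) = 4*(37*B) = 148*B)
f = 121478 (f = -8677*(2*(-5) - 4) = -8677*(-10 - 4) = -8677*(-14) = 121478)
236637/f + t(385)/x(v) = 236637/121478 + 540/((148*277)) = 236637*(1/121478) + 540/40996 = 236637/121478 + 540*(1/40996) = 236637/121478 + 135/10249 = 2441692143/1245028022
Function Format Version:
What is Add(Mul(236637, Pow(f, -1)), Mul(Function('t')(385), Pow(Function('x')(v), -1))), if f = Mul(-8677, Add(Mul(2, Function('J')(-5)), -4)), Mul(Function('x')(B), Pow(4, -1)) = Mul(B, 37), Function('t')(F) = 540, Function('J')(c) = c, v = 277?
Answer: Rational(2441692143, 1245028022) ≈ 1.9612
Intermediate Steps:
Function('x')(B) = Mul(148, B) (Function('x')(B) = Mul(4, Mul(B, 37)) = Mul(4, Mul(37, B)) = Mul(148, B))
f = 121478 (f = Mul(-8677, Add(Mul(2, -5), -4)) = Mul(-8677, Add(-10, -4)) = Mul(-8677, -14) = 121478)
Add(Mul(236637, Pow(f, -1)), Mul(Function('t')(385), Pow(Function('x')(v), -1))) = Add(Mul(236637, Pow(121478, -1)), Mul(540, Pow(Mul(148, 277), -1))) = Add(Mul(236637, Rational(1, 121478)), Mul(540, Pow(40996, -1))) = Add(Rational(236637, 121478), Mul(540, Rational(1, 40996))) = Add(Rational(236637, 121478), Rational(135, 10249)) = Rational(2441692143, 1245028022)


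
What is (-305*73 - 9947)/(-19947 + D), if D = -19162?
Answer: 32212/39109 ≈ 0.82365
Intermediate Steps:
(-305*73 - 9947)/(-19947 + D) = (-305*73 - 9947)/(-19947 - 19162) = (-22265 - 9947)/(-39109) = -32212*(-1/39109) = 32212/39109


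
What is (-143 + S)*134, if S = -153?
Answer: -39664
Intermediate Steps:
(-143 + S)*134 = (-143 - 153)*134 = -296*134 = -39664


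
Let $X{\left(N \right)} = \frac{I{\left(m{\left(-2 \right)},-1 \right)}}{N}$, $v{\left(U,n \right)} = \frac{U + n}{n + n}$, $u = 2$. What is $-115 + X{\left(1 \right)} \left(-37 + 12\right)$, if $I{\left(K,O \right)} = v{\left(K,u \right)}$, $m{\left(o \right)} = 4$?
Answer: $- \frac{305}{2} \approx -152.5$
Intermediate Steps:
$v{\left(U,n \right)} = \frac{U + n}{2 n}$
$I{\left(K,O \right)} = \frac{1}{2} + \frac{K}{4}$ ($I{\left(K,O \right)} = \frac{K + 2}{2 \cdot 2} = \frac{1}{2} \cdot \frac{1}{2} \left(2 + K\right) = \frac{1}{2} + \frac{K}{4}$)
$X{\left(N \right)} = \frac{3}{2 N}$ ($X{\left(N \right)} = \frac{\frac{1}{2} + \frac{1}{4} \cdot 4}{N} = \frac{\frac{1}{2} + 1}{N} = \frac{3}{2 N}$)
$-115 + X{\left(1 \right)} \left(-37 + 12\right) = -115 + \frac{3}{2 \cdot 1} \left(-37 + 12\right) = -115 + \frac{3}{2} \cdot 1 \left(-25\right) = -115 + \frac{3}{2} \left(-25\right) = -115 - \frac{75}{2} = - \frac{305}{2}$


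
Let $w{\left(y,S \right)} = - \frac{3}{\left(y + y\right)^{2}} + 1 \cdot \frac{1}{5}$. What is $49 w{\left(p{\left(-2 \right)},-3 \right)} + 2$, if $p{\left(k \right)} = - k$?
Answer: $\frac{209}{80} \approx 2.6125$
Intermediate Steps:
$w{\left(y,S \right)} = \frac{1}{5} - \frac{3}{4 y^{2}}$ ($w{\left(y,S \right)} = - \frac{3}{\left(2 y\right)^{2}} + 1 \cdot \frac{1}{5} = - \frac{3}{4 y^{2}} + \frac{1}{5} = \frac{1}{5} - \frac{3}{4 y^{2}}$)
$49 w{\left(p{\left(-2 \right)},-3 \right)} + 2 = 49 \left(\frac{1}{5} - \frac{3}{4 \cdot 4}\right) + 2 = 49 \left(\frac{1}{5} - \frac{3}{16}\right) + 2 = 49 \cdot \frac{1}{80} + 2 = \frac{49}{80} + 2 = \frac{209}{80}$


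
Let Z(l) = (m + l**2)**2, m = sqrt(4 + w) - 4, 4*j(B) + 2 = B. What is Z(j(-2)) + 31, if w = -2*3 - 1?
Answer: 37 - 6*I*sqrt(3) ≈ 37.0 - 10.392*I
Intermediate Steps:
w = -7 (w = -6 - 1 = -7)
j(B) = -1/2 + B/4
m = -4 + I*sqrt(3) (m = sqrt(4 - 7) - 4 = sqrt(-3) - 4 = I*sqrt(3) - 4 = -4 + I*sqrt(3) ≈ -4.0 + 1.732*I)
Z(l) = (-4 + l**2 + I*sqrt(3))**2 (Z(l) = ((-4 + I*sqrt(3)) + l**2)**2 = (-4 + l**2 + I*sqrt(3))**2)
Z(j(-2)) + 31 = (-4 + (-1/2 + (1/4)*(-2))**2 + I*sqrt(3))**2 + 31 = (-4 + (-1/2 - 1/2)**2 + I*sqrt(3))**2 + 31 = (-4 + (-1)**2 + I*sqrt(3))**2 + 31 = (-4 + 1 + I*sqrt(3))**2 + 31 = (-3 + I*sqrt(3))**2 + 31 = 31 + (-3 + I*sqrt(3))**2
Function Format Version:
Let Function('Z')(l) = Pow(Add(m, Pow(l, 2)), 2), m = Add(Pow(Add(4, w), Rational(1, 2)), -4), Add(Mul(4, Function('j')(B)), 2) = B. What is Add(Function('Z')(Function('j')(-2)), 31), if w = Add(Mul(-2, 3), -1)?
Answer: Add(37, Mul(-6, I, Pow(3, Rational(1, 2)))) ≈ Add(37.000, Mul(-10.392, I))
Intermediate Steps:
w = -7 (w = Add(-6, -1) = -7)
Function('j')(B) = Add(Rational(-1, 2), Mul(Rational(1, 4), B))
m = Add(-4, Mul(I, Pow(3, Rational(1, 2)))) (m = Add(Pow(Add(4, -7), Rational(1, 2)), -4) = Add(Pow(-3, Rational(1, 2)), -4) = Add(Mul(I, Pow(3, Rational(1, 2))), -4) = Add(-4, Mul(I, Pow(3, Rational(1, 2)))) ≈ Add(-4.0000, Mul(1.7320, I)))
Function('Z')(l) = Pow(Add(-4, Pow(l, 2), Mul(I, Pow(3, Rational(1, 2)))), 2) (Function('Z')(l) = Pow(Add(Add(-4, Mul(I, Pow(3, Rational(1, 2)))), Pow(l, 2)), 2) = Pow(Add(-4, Pow(l, 2), Mul(I, Pow(3, Rational(1, 2)))), 2))
Add(Function('Z')(Function('j')(-2)), 31) = Add(Pow(Add(-4, Pow(Add(Rational(-1, 2), Mul(Rational(1, 4), -2)), 2), Mul(I, Pow(3, Rational(1, 2)))), 2), 31) = Add(Pow(Add(-4, Pow(Add(Rational(-1, 2), Rational(-1, 2)), 2), Mul(I, Pow(3, Rational(1, 2)))), 2), 31) = Add(Pow(Add(-4, Pow(-1, 2), Mul(I, Pow(3, Rational(1, 2)))), 2), 31) = Add(Pow(Add(-4, 1, Mul(I, Pow(3, Rational(1, 2)))), 2), 31) = Add(Pow(Add(-3, Mul(I, Pow(3, Rational(1, 2)))), 2), 31) = Add(31, Pow(Add(-3, Mul(I, Pow(3, Rational(1, 2)))), 2))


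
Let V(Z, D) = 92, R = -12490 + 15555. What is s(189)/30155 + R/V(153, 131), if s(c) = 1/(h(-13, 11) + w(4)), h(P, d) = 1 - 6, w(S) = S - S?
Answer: 462125283/13871300 ≈ 33.315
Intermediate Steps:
R = 3065
w(S) = 0
h(P, d) = -5
s(c) = -⅕ (s(c) = 1/(-5 + 0) = 1/(-5) = -⅕)
s(189)/30155 + R/V(153, 131) = -⅕/30155 + 3065/92 = -⅕*1/30155 + 3065*(1/92) = -1/150775 + 3065/92 = 462125283/13871300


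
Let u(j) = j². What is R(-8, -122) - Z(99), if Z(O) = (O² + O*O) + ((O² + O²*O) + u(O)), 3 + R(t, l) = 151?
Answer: -1009355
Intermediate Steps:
R(t, l) = 148 (R(t, l) = -3 + 151 = 148)
Z(O) = O³ + 4*O² (Z(O) = (O² + O*O) + ((O² + O²*O) + O²) = (O² + O²) + ((O² + O³) + O²) = 2*O² + (O³ + 2*O²) = O³ + 4*O²)
R(-8, -122) - Z(99) = 148 - 99²*(4 + 99) = 148 - 9801*103 = 148 - 1*1009503 = 148 - 1009503 = -1009355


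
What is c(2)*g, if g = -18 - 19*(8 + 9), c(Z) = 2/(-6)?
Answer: 341/3 ≈ 113.67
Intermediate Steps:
c(Z) = -⅓ (c(Z) = 2*(-⅙) = -⅓)
g = -341 (g = -18 - 19*17 = -18 - 323 = -341)
c(2)*g = -⅓*(-341) = 341/3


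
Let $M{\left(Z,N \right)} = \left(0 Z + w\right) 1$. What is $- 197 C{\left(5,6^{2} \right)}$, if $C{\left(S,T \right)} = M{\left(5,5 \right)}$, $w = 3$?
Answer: $-591$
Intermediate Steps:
$M{\left(Z,N \right)} = 3$ ($M{\left(Z,N \right)} = \left(0 Z + 3\right) 1 = \left(0 + 3\right) 1 = 3 \cdot 1 = 3$)
$C{\left(S,T \right)} = 3$
$- 197 C{\left(5,6^{2} \right)} = \left(-197\right) 3 = -591$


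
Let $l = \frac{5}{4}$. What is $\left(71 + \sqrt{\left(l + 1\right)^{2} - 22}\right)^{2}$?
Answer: $\frac{\left(284 + i \sqrt{271}\right)^{2}}{16} \approx 5024.1 + 584.4 i$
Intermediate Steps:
$l = \frac{5}{4}$ ($l = 5 \cdot \frac{1}{4} = \frac{5}{4} \approx 1.25$)
$\left(71 + \sqrt{\left(l + 1\right)^{2} - 22}\right)^{2} = \left(71 + \sqrt{\left(\frac{5}{4} + 1\right)^{2} - 22}\right)^{2} = \left(71 + \sqrt{\left(\frac{9}{4}\right)^{2} - 22}\right)^{2} = \left(71 + \sqrt{\frac{81}{16} - 22}\right)^{2} = \left(71 + \sqrt{- \frac{271}{16}}\right)^{2} = \left(71 + \frac{i \sqrt{271}}{4}\right)^{2}$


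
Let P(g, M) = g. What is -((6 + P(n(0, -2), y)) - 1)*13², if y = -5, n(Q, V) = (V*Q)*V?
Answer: -845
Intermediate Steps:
n(Q, V) = Q*V² (n(Q, V) = (Q*V)*V = Q*V²)
-((6 + P(n(0, -2), y)) - 1)*13² = -((6 + 0*(-2)²) - 1)*13² = -((6 + 0*4) - 1)*169 = -((6 + 0) - 1)*169 = -(6 - 1)*169 = -1*5*169 = -5*169 = -845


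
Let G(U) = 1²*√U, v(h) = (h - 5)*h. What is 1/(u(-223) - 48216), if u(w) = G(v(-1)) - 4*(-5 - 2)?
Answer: -24094/1161041669 - √6/2322083338 ≈ -2.0753e-5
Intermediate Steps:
v(h) = h*(-5 + h) (v(h) = (-5 + h)*h = h*(-5 + h))
G(U) = √U (G(U) = 1*√U = √U)
u(w) = 28 + √6 (u(w) = √(-(-5 - 1)) - 4*(-5 - 2) = √(-1*(-6)) - 4*(-7) = √6 + 28 = 28 + √6)
1/(u(-223) - 48216) = 1/((28 + √6) - 48216) = 1/(-48188 + √6)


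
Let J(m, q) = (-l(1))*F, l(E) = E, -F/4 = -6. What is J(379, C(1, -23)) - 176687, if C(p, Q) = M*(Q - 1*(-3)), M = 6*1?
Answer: -176711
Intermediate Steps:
F = 24 (F = -4*(-6) = 24)
M = 6
C(p, Q) = 18 + 6*Q (C(p, Q) = 6*(Q - 1*(-3)) = 6*(Q + 3) = 6*(3 + Q) = 18 + 6*Q)
J(m, q) = -24 (J(m, q) = -1*1*24 = -1*24 = -24)
J(379, C(1, -23)) - 176687 = -24 - 176687 = -176711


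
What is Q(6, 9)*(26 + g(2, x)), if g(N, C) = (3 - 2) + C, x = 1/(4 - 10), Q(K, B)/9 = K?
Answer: 1449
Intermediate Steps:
Q(K, B) = 9*K
x = -⅙ (x = 1/(-6) = -⅙ ≈ -0.16667)
g(N, C) = 1 + C
Q(6, 9)*(26 + g(2, x)) = (9*6)*(26 + (1 - ⅙)) = 54*(26 + ⅚) = 54*(161/6) = 1449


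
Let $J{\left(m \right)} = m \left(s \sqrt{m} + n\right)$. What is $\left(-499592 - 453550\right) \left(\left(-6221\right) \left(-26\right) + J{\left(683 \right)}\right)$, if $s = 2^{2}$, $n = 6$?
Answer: $-158072881848 - 2603983944 \sqrt{683} \approx -2.2613 \cdot 10^{11}$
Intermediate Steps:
$s = 4$
$J{\left(m \right)} = m \left(6 + 4 \sqrt{m}\right)$ ($J{\left(m \right)} = m \left(4 \sqrt{m} + 6\right) = m \left(6 + 4 \sqrt{m}\right)$)
$\left(-499592 - 453550\right) \left(\left(-6221\right) \left(-26\right) + J{\left(683 \right)}\right) = \left(-499592 - 453550\right) \left(\left(-6221\right) \left(-26\right) + \left(4 \cdot 683^{\frac{3}{2}} + 6 \cdot 683\right)\right) = - 953142 \left(161746 + \left(4 \cdot 683 \sqrt{683} + 4098\right)\right) = - 953142 \left(161746 + \left(2732 \sqrt{683} + 4098\right)\right) = - 953142 \left(161746 + \left(4098 + 2732 \sqrt{683}\right)\right) = - 953142 \left(165844 + 2732 \sqrt{683}\right) = -158072881848 - 2603983944 \sqrt{683}$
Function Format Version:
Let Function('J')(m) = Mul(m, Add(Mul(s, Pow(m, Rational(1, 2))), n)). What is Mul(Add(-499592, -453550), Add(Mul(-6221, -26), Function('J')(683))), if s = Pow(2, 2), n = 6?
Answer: Add(-158072881848, Mul(-2603983944, Pow(683, Rational(1, 2)))) ≈ -2.2613e+11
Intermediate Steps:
s = 4
Function('J')(m) = Mul(m, Add(6, Mul(4, Pow(m, Rational(1, 2))))) (Function('J')(m) = Mul(m, Add(Mul(4, Pow(m, Rational(1, 2))), 6)) = Mul(m, Add(6, Mul(4, Pow(m, Rational(1, 2))))))
Mul(Add(-499592, -453550), Add(Mul(-6221, -26), Function('J')(683))) = Mul(Add(-499592, -453550), Add(Mul(-6221, -26), Add(Mul(4, Pow(683, Rational(3, 2))), Mul(6, 683)))) = Mul(-953142, Add(161746, Add(Mul(4, Mul(683, Pow(683, Rational(1, 2)))), 4098))) = Mul(-953142, Add(161746, Add(Mul(2732, Pow(683, Rational(1, 2))), 4098))) = Mul(-953142, Add(161746, Add(4098, Mul(2732, Pow(683, Rational(1, 2)))))) = Mul(-953142, Add(165844, Mul(2732, Pow(683, Rational(1, 2))))) = Add(-158072881848, Mul(-2603983944, Pow(683, Rational(1, 2))))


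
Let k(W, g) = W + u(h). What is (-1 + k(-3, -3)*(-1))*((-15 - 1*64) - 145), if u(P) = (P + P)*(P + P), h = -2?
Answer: 3136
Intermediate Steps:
u(P) = 4*P**2 (u(P) = (2*P)*(2*P) = 4*P**2)
k(W, g) = 16 + W (k(W, g) = W + 4*(-2)**2 = W + 4*4 = W + 16 = 16 + W)
(-1 + k(-3, -3)*(-1))*((-15 - 1*64) - 145) = (-1 + (16 - 3)*(-1))*((-15 - 1*64) - 145) = (-1 + 13*(-1))*((-15 - 64) - 145) = (-1 - 13)*(-79 - 145) = -14*(-224) = 3136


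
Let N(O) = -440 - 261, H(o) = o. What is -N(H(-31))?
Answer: 701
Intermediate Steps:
N(O) = -701
-N(H(-31)) = -1*(-701) = 701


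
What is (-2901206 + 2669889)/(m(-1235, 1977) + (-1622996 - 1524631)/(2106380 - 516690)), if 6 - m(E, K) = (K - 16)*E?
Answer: -367722321730/3849973271663 ≈ -0.095513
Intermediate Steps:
m(E, K) = 6 - E*(-16 + K) (m(E, K) = 6 - (K - 16)*E = 6 - (-16 + K)*E = 6 - E*(-16 + K))
(-2901206 + 2669889)/(m(-1235, 1977) + (-1622996 - 1524631)/(2106380 - 516690)) = (-2901206 + 2669889)/((6 + 16*(-1235) - 1*(-1235)*1977) + (-1622996 - 1524631)/(2106380 - 516690)) = -231317/((6 - 19760 + 2441595) - 3147627/1589690) = -231317/(2421841 - 3147627*1/1589690) = -231317/(2421841 - 3147627/1589690) = -231317/3849973271663/1589690 = -231317*1589690/3849973271663 = -367722321730/3849973271663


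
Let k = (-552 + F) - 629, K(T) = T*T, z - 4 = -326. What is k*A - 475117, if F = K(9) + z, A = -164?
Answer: -241909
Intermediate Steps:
z = -322 (z = 4 - 326 = -322)
K(T) = T²
F = -241 (F = 9² - 322 = 81 - 322 = -241)
k = -1422 (k = (-552 - 241) - 629 = -793 - 629 = -1422)
k*A - 475117 = -1422*(-164) - 475117 = 233208 - 475117 = -241909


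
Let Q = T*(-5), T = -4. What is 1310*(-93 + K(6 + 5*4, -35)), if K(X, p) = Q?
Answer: -95630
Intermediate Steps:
Q = 20 (Q = -4*(-5) = 20)
K(X, p) = 20
1310*(-93 + K(6 + 5*4, -35)) = 1310*(-93 + 20) = 1310*(-73) = -95630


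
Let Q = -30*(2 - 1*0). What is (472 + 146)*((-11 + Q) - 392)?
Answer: -286134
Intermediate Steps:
Q = -60 (Q = -30*(2 + 0) = -30*2 = -60)
(472 + 146)*((-11 + Q) - 392) = (472 + 146)*((-11 - 60) - 392) = 618*(-71 - 392) = 618*(-463) = -286134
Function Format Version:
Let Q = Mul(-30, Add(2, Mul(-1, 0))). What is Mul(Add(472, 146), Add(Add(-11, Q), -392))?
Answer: -286134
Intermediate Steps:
Q = -60 (Q = Mul(-30, Add(2, 0)) = Mul(-30, 2) = -60)
Mul(Add(472, 146), Add(Add(-11, Q), -392)) = Mul(Add(472, 146), Add(Add(-11, -60), -392)) = Mul(618, Add(-71, -392)) = Mul(618, -463) = -286134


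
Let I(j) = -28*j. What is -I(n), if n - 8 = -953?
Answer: -26460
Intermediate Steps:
n = -945 (n = 8 - 953 = -945)
-I(n) = -(-28)*(-945) = -1*26460 = -26460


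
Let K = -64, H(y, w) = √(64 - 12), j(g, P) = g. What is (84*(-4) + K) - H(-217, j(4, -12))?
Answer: -400 - 2*√13 ≈ -407.21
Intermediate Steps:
H(y, w) = 2*√13 (H(y, w) = √52 = 2*√13)
(84*(-4) + K) - H(-217, j(4, -12)) = (84*(-4) - 64) - 2*√13 = (-336 - 64) - 2*√13 = -400 - 2*√13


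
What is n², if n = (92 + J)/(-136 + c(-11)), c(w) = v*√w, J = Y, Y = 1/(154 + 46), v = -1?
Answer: 338596801/(40000*(136 + I*√11)²) ≈ 0.45685 - 0.022295*I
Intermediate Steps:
Y = 1/200 ≈ 0.0050000
J = 1/200 ≈ 0.0050000
c(w) = -√w
n = 18401/(200*(-136 - I*√11)) (n = (92 + 1/200)/(-136 - √(-11)) = 18401/(200*(-136 - I*√11)) ≈ -0.67611 + 0.016488*I)
n² = (-312817/462675 + 18401*I*√11/3701400)²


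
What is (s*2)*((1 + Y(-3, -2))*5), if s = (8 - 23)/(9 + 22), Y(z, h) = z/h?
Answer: -375/31 ≈ -12.097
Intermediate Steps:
s = -15/31 ≈ -0.48387
(s*2)*((1 + Y(-3, -2))*5) = (-15/31*2)*((1 - 3/(-2))*5) = -30*(1 - 3*(-1/2))*5/31 = -30*(1 + 3/2)*5/31 = -75*5/31 = -30/31*25/2 = -375/31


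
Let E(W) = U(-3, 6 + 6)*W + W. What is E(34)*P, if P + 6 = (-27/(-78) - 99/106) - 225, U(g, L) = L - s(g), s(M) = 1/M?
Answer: -72335680/689 ≈ -1.0499e+5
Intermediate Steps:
U(g, L) = L - 1/g
E(W) = 40*W/3 (E(W) = ((6 + 6) - 1/(-3))*W + W = (12 - 1*(-⅓))*W + W = (12 + ⅓)*W + W = 37*W/3 + W = 40*W/3)
P = -159564/689 (P = -6 + ((-27/(-78) - 99/106) - 225) = -6 + ((-27*(-1/78) - 99*1/106) - 225) = -6 + ((9/26 - 99/106) - 225) = -6 + (-405/689 - 225) = -6 - 155430/689 = -159564/689 ≈ -231.59)
E(34)*P = ((40/3)*34)*(-159564/689) = (1360/3)*(-159564/689) = -72335680/689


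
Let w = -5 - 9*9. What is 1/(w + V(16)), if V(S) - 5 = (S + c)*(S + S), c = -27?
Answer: -1/433 ≈ -0.0023095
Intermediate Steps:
V(S) = 5 + 2*S*(-27 + S) (V(S) = 5 + (S - 27)*(S + S) = 5 + (-27 + S)*(2*S) = 5 + 2*S*(-27 + S))
w = -86 (w = -5 - 81 = -86)
1/(w + V(16)) = 1/(-86 + (5 - 54*16 + 2*16**2)) = 1/(-86 + (5 - 864 + 2*256)) = 1/(-86 + (5 - 864 + 512)) = 1/(-86 - 347) = 1/(-433) = -1/433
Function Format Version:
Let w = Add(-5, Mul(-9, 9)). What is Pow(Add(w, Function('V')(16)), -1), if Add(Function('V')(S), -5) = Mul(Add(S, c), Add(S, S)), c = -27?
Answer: Rational(-1, 433) ≈ -0.0023095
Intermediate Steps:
Function('V')(S) = Add(5, Mul(2, S, Add(-27, S))) (Function('V')(S) = Add(5, Mul(Add(S, -27), Add(S, S))) = Add(5, Mul(Add(-27, S), Mul(2, S))) = Add(5, Mul(2, S, Add(-27, S))))
w = -86 (w = Add(-5, -81) = -86)
Pow(Add(w, Function('V')(16)), -1) = Pow(Add(-86, Add(5, Mul(-54, 16), Mul(2, Pow(16, 2)))), -1) = Pow(Add(-86, Add(5, -864, Mul(2, 256))), -1) = Pow(Add(-86, Add(5, -864, 512)), -1) = Pow(Add(-86, -347), -1) = Pow(-433, -1) = Rational(-1, 433)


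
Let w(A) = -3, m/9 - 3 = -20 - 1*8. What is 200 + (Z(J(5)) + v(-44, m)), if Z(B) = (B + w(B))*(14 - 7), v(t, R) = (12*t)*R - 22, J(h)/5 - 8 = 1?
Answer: 119272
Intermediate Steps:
m = -225 (m = 27 + 9*(-20 - 1*8) = 27 + 9*(-20 - 8) = 27 + 9*(-28) = 27 - 252 = -225)
J(h) = 45 (J(h) = 40 + 5*1 = 40 + 5 = 45)
v(t, R) = -22 + 12*R*t (v(t, R) = 12*R*t - 22 = -22 + 12*R*t)
Z(B) = -21 + 7*B (Z(B) = (B - 3)*(14 - 7) = (-3 + B)*7 = -21 + 7*B)
200 + (Z(J(5)) + v(-44, m)) = 200 + ((-21 + 7*45) + (-22 + 12*(-225)*(-44))) = 200 + ((-21 + 315) + (-22 + 118800)) = 200 + (294 + 118778) = 200 + 119072 = 119272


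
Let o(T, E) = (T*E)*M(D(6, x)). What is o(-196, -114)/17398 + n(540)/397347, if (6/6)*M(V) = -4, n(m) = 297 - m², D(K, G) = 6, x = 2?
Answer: -6763562511/1152173851 ≈ -5.8703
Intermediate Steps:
M(V) = -4
o(T, E) = -4*E*T (o(T, E) = (T*E)*(-4) = (E*T)*(-4) = -4*E*T)
o(-196, -114)/17398 + n(540)/397347 = -4*(-114)*(-196)/17398 + (297 - 1*540²)/397347 = -89376*1/17398 + (297 - 1*291600)*(1/397347) = -44688/8699 + (297 - 291600)*(1/397347) = -44688/8699 - 291303*1/397347 = -44688/8699 - 97101/132449 = -6763562511/1152173851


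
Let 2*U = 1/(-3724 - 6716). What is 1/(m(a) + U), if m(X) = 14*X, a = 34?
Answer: 20880/9938879 ≈ 0.0021008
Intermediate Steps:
U = -1/20880 (U = 1/(2*(-3724 - 6716)) = (½)/(-10440) = (½)*(-1/10440) = -1/20880 ≈ -4.7893e-5)
1/(m(a) + U) = 1/(14*34 - 1/20880) = 1/(476 - 1/20880) = 1/(9938879/20880) = 20880/9938879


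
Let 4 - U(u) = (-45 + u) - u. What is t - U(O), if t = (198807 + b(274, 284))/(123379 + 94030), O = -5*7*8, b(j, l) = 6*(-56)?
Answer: -10454570/217409 ≈ -48.087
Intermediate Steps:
b(j, l) = -336
O = -280 (O = -35*8 = -280)
U(u) = 49 (U(u) = 4 - ((-45 + u) - u) = 4 - 1*(-45) = 4 + 45 = 49)
t = 198471/217409 (t = (198807 - 336)/(123379 + 94030) = 198471/217409 ≈ 0.91289)
t - U(O) = 198471/217409 - 1*49 = 198471/217409 - 49 = -10454570/217409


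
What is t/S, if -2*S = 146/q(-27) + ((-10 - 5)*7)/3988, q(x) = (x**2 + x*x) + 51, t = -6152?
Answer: 74044143168/423803 ≈ 1.7471e+5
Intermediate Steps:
q(x) = 51 + 2*x**2 (q(x) = (x**2 + x**2) + 51 = 2*x**2 + 51 = 51 + 2*x**2)
S = -423803/12035784 (S = -(146/(51 + 2*(-27)**2) + ((-10 - 5)*7)/3988)/2 = -(146/(51 + 2*729) - 15*7*(1/3988))/2 = -(146/(51 + 1458) - 105*1/3988)/2 = -(146/1509 - 105/3988)/2 = -1/2*423803/6017892 = -423803/12035784 ≈ -0.035212)
t/S = -6152/(-423803/12035784) = -6152*(-12035784/423803) = 74044143168/423803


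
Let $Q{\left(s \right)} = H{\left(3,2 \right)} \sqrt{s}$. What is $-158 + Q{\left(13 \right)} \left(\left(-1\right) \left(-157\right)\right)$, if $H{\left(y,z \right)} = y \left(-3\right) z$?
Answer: $-158 - 2826 \sqrt{13} \approx -10347.0$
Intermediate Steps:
$H{\left(y,z \right)} = - 3 y z$
$Q{\left(s \right)} = - 18 \sqrt{s}$ ($Q{\left(s \right)} = \left(-3\right) 3 \cdot 2 \sqrt{s} = - 18 \sqrt{s}$)
$-158 + Q{\left(13 \right)} \left(\left(-1\right) \left(-157\right)\right) = -158 + - 18 \sqrt{13} \left(\left(-1\right) \left(-157\right)\right) = -158 + - 18 \sqrt{13} \cdot 157 = -158 - 2826 \sqrt{13}$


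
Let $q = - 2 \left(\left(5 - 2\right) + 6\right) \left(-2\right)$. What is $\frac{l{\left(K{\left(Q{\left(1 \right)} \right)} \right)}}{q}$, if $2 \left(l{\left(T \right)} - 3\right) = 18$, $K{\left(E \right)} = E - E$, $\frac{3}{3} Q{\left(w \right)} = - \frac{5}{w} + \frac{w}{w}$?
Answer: $\frac{1}{3} \approx 0.33333$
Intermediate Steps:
$Q{\left(w \right)} = 1 - \frac{5}{w}$ ($Q{\left(w \right)} = - \frac{5}{w} + \frac{w}{w} = - \frac{5}{w} + 1 = 1 - \frac{5}{w}$)
$K{\left(E \right)} = 0$
$l{\left(T \right)} = 12$ ($l{\left(T \right)} = 3 + \frac{1}{2} \cdot 18 = 3 + 9 = 12$)
$q = 36$ ($q = - 2 \left(3 + 6\right) \left(-2\right) = \left(-2\right) 9 \left(-2\right) = \left(-18\right) \left(-2\right) = 36$)
$\frac{l{\left(K{\left(Q{\left(1 \right)} \right)} \right)}}{q} = \frac{12}{36} = 12 \cdot \frac{1}{36} = \frac{1}{3}$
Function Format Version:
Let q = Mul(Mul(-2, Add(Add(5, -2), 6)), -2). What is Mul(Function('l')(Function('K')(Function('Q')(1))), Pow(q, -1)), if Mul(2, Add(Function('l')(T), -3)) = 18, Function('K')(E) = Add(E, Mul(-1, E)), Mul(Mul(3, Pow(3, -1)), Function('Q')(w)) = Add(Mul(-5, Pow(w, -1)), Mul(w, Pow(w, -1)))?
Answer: Rational(1, 3) ≈ 0.33333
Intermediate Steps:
Function('Q')(w) = Add(1, Mul(-5, Pow(w, -1))) (Function('Q')(w) = Add(Mul(-5, Pow(w, -1)), Mul(w, Pow(w, -1))) = Add(Mul(-5, Pow(w, -1)), 1) = Add(1, Mul(-5, Pow(w, -1))))
Function('K')(E) = 0
Function('l')(T) = 12 (Function('l')(T) = Add(3, Mul(Rational(1, 2), 18)) = Add(3, 9) = 12)
q = 36 (q = Mul(Mul(-2, Add(3, 6)), -2) = Mul(Mul(-2, 9), -2) = Mul(-18, -2) = 36)
Mul(Function('l')(Function('K')(Function('Q')(1))), Pow(q, -1)) = Mul(12, Pow(36, -1)) = Mul(12, Rational(1, 36)) = Rational(1, 3)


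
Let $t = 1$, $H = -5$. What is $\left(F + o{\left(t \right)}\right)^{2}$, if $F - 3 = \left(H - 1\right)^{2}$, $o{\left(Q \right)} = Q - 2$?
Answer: $1444$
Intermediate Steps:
$o{\left(Q \right)} = -2 + Q$
$F = 39$ ($F = 3 + \left(-5 - 1\right)^{2} = 3 + \left(-6\right)^{2} = 3 + 36 = 39$)
$\left(F + o{\left(t \right)}\right)^{2} = \left(39 + \left(-2 + 1\right)\right)^{2} = \left(39 - 1\right)^{2} = 38^{2} = 1444$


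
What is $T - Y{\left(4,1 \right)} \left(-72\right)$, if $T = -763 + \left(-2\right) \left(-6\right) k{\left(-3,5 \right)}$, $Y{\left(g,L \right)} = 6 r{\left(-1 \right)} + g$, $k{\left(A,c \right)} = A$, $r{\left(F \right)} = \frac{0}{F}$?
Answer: $-511$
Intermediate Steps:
$r{\left(F \right)} = 0$
$Y{\left(g,L \right)} = g$ ($Y{\left(g,L \right)} = 6 \cdot 0 + g = 0 + g = g$)
$T = -799$ ($T = -763 + \left(-2\right) \left(-6\right) \left(-3\right) = -763 + 12 \left(-3\right) = -763 - 36 = -799$)
$T - Y{\left(4,1 \right)} \left(-72\right) = -799 - 4 \left(-72\right) = -799 - -288 = -799 + 288 = -511$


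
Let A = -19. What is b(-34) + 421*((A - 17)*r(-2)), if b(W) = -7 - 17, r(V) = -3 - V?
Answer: 15132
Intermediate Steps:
b(W) = -24
b(-34) + 421*((A - 17)*r(-2)) = -24 + 421*((-19 - 17)*(-3 - 1*(-2))) = -24 + 421*(-36*(-3 + 2)) = -24 + 421*(-36*(-1)) = -24 + 421*36 = -24 + 15156 = 15132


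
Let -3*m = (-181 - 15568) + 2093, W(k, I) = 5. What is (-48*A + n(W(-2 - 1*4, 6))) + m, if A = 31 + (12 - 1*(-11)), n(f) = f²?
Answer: 1985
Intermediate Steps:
m = 4552 (m = -((-181 - 15568) + 2093)/3 = -(-15749 + 2093)/3 = -⅓*(-13656) = 4552)
A = 54 (A = 31 + (12 + 11) = 31 + 23 = 54)
(-48*A + n(W(-2 - 1*4, 6))) + m = (-48*54 + 5²) + 4552 = (-2592 + 25) + 4552 = -2567 + 4552 = 1985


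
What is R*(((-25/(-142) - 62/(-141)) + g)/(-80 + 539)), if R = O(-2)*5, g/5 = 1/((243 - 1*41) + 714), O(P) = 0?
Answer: 0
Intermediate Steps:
g = 5/916 (g = 5/((243 - 1*41) + 714) = 5/((243 - 41) + 714) = 5/(202 + 714) = 5/916 ≈ 0.0054585)
R = 0 (R = 0*5 = 0)
R*(((-25/(-142) - 62/(-141)) + g)/(-80 + 539)) = 0*(((-25/(-142) - 62/(-141)) + 5/916)/(-80 + 539)) = 0*(((-25*(-1/142) - 62*(-1/141)) + 5/916)/459) = 0*(((25/142 + 62/141) + 5/916)*(1/459)) = 0*((12329/20022 + 5/916)*(1/459)) = 0*((5696737/9170076)*(1/459)) = 0*(5696737/4209064884) = 0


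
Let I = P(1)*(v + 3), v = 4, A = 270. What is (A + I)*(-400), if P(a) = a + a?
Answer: -113600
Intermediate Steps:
P(a) = 2*a
I = 14 (I = (2*1)*(4 + 3) = 2*7 = 14)
(A + I)*(-400) = (270 + 14)*(-400) = 284*(-400) = -113600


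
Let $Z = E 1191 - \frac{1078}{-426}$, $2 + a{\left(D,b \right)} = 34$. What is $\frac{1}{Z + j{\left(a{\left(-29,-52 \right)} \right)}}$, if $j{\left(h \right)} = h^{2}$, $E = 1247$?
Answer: $\frac{213}{316561352} \approx 6.7286 \cdot 10^{-7}$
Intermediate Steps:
$a{\left(D,b \right)} = 32$ ($a{\left(D,b \right)} = -2 + 34 = 32$)
$Z = \frac{316343240}{213}$ ($Z = 1247 \cdot 1191 - \frac{1078}{-426} = 1485177 - - \frac{539}{213} = 1485177 + \frac{539}{213} = \frac{316343240}{213} \approx 1.4852 \cdot 10^{6}$)
$\frac{1}{Z + j{\left(a{\left(-29,-52 \right)} \right)}} = \frac{1}{\frac{316343240}{213} + 32^{2}} = \frac{1}{\frac{316343240}{213} + 1024} = \frac{1}{\frac{316561352}{213}} = \frac{213}{316561352}$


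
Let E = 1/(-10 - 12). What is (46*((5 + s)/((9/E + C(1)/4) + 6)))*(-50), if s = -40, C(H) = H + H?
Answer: -161000/383 ≈ -420.37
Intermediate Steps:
C(H) = 2*H
E = -1/22 (E = 1/(-22) = -1/22 ≈ -0.045455)
(46*((5 + s)/((9/E + C(1)/4) + 6)))*(-50) = (46*((5 - 40)/((9/(-1/22) + (2*1)/4) + 6)))*(-50) = (46*(-35/((9*(-22) + 2*(¼)) + 6)))*(-50) = (46*(-35/((-198 + ½) + 6)))*(-50) = (46*(-35/(-395/2 + 6)))*(-50) = (46*(-35/(-383/2)))*(-50) = (46*(-35*(-2/383)))*(-50) = (46*(70/383))*(-50) = (3220/383)*(-50) = -161000/383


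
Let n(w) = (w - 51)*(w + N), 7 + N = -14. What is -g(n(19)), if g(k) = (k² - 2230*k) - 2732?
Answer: 141356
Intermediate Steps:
N = -21 (N = -7 - 14 = -21)
n(w) = (-51 + w)*(-21 + w) (n(w) = (w - 51)*(w - 21) = (-51 + w)*(-21 + w))
g(k) = -2732 + k² - 2230*k
-g(n(19)) = -(-2732 + (1071 + 19² - 72*19)² - 2230*(1071 + 19² - 72*19)) = -(-2732 + (1071 + 361 - 1368)² - 2230*(1071 + 361 - 1368)) = -(-2732 + 64² - 2230*64) = -(-2732 + 4096 - 142720) = -1*(-141356) = 141356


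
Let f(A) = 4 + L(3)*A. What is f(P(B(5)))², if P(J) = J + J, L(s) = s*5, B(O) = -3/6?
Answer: 121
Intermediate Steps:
B(O) = -½ (B(O) = -3*⅙ = -½)
L(s) = 5*s
P(J) = 2*J
f(A) = 4 + 15*A (f(A) = 4 + (5*3)*A = 4 + 15*A)
f(P(B(5)))² = (4 + 15*(2*(-½)))² = (4 + 15*(-1))² = (4 - 15)² = (-11)² = 121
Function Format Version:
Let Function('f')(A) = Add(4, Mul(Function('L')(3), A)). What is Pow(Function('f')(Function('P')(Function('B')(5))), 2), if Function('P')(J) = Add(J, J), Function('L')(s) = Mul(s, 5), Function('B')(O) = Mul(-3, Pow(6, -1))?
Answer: 121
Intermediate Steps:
Function('B')(O) = Rational(-1, 2) (Function('B')(O) = Mul(-3, Rational(1, 6)) = Rational(-1, 2))
Function('L')(s) = Mul(5, s)
Function('P')(J) = Mul(2, J)
Function('f')(A) = Add(4, Mul(15, A)) (Function('f')(A) = Add(4, Mul(Mul(5, 3), A)) = Add(4, Mul(15, A)))
Pow(Function('f')(Function('P')(Function('B')(5))), 2) = Pow(Add(4, Mul(15, Mul(2, Rational(-1, 2)))), 2) = Pow(Add(4, Mul(15, -1)), 2) = Pow(Add(4, -15), 2) = Pow(-11, 2) = 121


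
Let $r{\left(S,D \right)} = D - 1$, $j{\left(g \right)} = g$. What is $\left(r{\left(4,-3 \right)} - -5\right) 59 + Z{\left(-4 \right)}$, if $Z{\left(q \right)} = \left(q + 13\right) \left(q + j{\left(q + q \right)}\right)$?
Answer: $-49$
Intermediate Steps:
$Z{\left(q \right)} = 3 q \left(13 + q\right)$ ($Z{\left(q \right)} = \left(q + 13\right) \left(q + \left(q + q\right)\right) = \left(13 + q\right) \left(q + 2 q\right) = \left(13 + q\right) 3 q = 3 q \left(13 + q\right)$)
$r{\left(S,D \right)} = -1 + D$ ($r{\left(S,D \right)} = D - 1 = -1 + D$)
$\left(r{\left(4,-3 \right)} - -5\right) 59 + Z{\left(-4 \right)} = \left(\left(-1 - 3\right) - -5\right) 59 + 3 \left(-4\right) \left(13 - 4\right) = \left(-4 + 5\right) 59 + 3 \left(-4\right) 9 = 1 \cdot 59 - 108 = 59 - 108 = -49$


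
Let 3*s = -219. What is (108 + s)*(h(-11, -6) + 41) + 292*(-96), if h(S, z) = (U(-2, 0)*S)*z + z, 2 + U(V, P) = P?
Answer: -31427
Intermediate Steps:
s = -73 (s = (⅓)*(-219) = -73)
U(V, P) = -2 + P
h(S, z) = z - 2*S*z (h(S, z) = ((-2 + 0)*S)*z + z = (-2*S)*z + z = -2*S*z + z = z - 2*S*z)
(108 + s)*(h(-11, -6) + 41) + 292*(-96) = (108 - 73)*(-6*(1 - 2*(-11)) + 41) + 292*(-96) = 35*(-6*(1 + 22) + 41) - 28032 = 35*(-6*23 + 41) - 28032 = 35*(-138 + 41) - 28032 = 35*(-97) - 28032 = -3395 - 28032 = -31427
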